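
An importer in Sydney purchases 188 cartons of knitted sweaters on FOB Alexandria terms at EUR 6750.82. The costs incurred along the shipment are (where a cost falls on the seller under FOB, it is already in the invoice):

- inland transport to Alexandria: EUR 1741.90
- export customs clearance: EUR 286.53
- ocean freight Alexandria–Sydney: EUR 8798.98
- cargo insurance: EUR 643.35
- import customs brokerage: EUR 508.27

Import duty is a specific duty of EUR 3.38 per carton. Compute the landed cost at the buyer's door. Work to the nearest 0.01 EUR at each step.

FOB: the seller bears costs until goods are on board at the origin port; the buyer bears freight, insurance and all costs thereafter.
Already in the invoice (seller's account under FOB): inland to port, export clearance — exclude.
CIF value = FOB price + freight + insurance = 6750.82 + 8798.98 + 643.35 = 16193.15
Import duty = 188 × 3.38 = 635.44
Buyer bears: freight 8798.98 + insurance 643.35 + brokerage 508.27 + duty 635.44 = 10586.04
Landed cost = invoice 6750.82 + 10586.04 = 17336.86

Total landed cost: EUR 17336.86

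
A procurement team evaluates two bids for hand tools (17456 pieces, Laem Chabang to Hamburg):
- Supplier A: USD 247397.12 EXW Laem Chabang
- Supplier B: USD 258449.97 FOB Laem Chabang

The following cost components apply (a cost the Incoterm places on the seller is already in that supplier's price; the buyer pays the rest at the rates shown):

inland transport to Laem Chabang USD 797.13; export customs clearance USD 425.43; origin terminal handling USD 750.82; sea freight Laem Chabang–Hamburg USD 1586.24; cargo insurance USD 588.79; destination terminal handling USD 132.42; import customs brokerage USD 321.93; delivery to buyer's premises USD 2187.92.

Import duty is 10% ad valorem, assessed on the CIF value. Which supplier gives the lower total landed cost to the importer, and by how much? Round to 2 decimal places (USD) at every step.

Supplier A is cheaper by USD 9987.42

Supplier A (EXW):
CIF value = EXW price + inland to port + export clearance + origin terminal + freight + insurance = 247397.12 + 797.13 + 425.43 + 750.82 + 1586.24 + 588.79 = 251545.53
Import duty = 251545.53 × 10% = 25154.55
Buyer bears (A): 797.13 + 425.43 + 750.82 + 1586.24 + 588.79 + 132.42 + 321.93 + 2187.92 = 6790.68
Landed cost (A) = invoice 247397.12 + 6790.68 + duty 25154.55 = 279342.35
Supplier B (FOB):
CIF value = FOB price + freight + insurance = 258449.97 + 1586.24 + 588.79 = 260625.00
Import duty = 260625.00 × 10% = 26062.50
Buyer bears (B): 1586.24 + 588.79 + 132.42 + 321.93 + 2187.92 = 4817.30
Landed cost (B) = invoice 258449.97 + 4817.30 + duty 26062.50 = 289329.77
Difference = |279342.35 − 289329.77| = 9987.42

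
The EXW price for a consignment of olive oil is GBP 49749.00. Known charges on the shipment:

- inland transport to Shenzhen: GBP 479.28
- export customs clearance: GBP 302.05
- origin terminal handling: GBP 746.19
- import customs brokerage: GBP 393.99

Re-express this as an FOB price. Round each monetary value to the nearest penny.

Not relevant to the conversion: brokerage — on the buyer under both terms; not part of either seller's price.
From EXW to FOB, the seller additionally bears: inland to port, export clearance, origin terminal.
FOB price = 49749.00 + 479.28 + 302.05 + 746.19 = 51276.52

FOB price: GBP 51276.52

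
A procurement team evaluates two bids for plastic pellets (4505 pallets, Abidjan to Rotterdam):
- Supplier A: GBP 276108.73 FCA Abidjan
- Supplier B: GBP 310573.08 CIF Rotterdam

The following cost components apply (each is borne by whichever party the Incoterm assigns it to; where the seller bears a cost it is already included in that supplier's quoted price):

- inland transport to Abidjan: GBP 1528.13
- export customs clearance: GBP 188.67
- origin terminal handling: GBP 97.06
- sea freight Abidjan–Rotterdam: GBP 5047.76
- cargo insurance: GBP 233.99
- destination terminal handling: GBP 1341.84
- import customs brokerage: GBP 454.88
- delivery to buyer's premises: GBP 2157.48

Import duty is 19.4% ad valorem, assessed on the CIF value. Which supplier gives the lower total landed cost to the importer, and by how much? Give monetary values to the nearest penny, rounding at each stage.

Supplier A is cheaper by GBP 34728.14

Supplier A (FCA):
CIF value = FCA price + origin terminal + freight + insurance = 276108.73 + 97.06 + 5047.76 + 233.99 = 281487.54
Import duty = 281487.54 × 19.4% = 54608.58
Buyer bears (A): 97.06 + 5047.76 + 233.99 + 1341.84 + 454.88 + 2157.48 = 9333.01
Landed cost (A) = invoice 276108.73 + 9333.01 + duty 54608.58 = 340050.32
Supplier B (CIF):
The CIF price already equals the CIF value: 310573.08
Import duty = 310573.08 × 19.4% = 60251.18
Buyer bears (B): 1341.84 + 454.88 + 2157.48 = 3954.20
Landed cost (B) = invoice 310573.08 + 3954.20 + duty 60251.18 = 374778.46
Difference = |340050.32 − 374778.46| = 34728.14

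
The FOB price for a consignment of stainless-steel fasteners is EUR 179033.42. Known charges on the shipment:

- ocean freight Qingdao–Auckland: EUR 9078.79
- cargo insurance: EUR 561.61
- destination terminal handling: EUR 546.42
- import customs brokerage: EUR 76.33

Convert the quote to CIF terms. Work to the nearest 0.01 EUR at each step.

Not relevant to the conversion: destination terminal, brokerage — on the buyer under both terms; not part of either seller's price.
From FOB to CIF, the seller additionally bears: freight, insurance.
CIF price = 179033.42 + 9078.79 + 561.61 = 188673.82

CIF price: EUR 188673.82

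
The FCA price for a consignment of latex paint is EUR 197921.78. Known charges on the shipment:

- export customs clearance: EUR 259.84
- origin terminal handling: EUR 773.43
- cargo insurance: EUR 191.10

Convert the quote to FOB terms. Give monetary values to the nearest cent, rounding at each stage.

Not relevant to the conversion: export clearance — on the seller under both FCA and FOB; already in the FCA price and stays in the FOB price. insurance — on the buyer under both terms; not part of either seller's price.
From FCA to FOB, the seller additionally bears: origin terminal.
FOB price = 197921.78 + 773.43 = 198695.21

FOB price: EUR 198695.21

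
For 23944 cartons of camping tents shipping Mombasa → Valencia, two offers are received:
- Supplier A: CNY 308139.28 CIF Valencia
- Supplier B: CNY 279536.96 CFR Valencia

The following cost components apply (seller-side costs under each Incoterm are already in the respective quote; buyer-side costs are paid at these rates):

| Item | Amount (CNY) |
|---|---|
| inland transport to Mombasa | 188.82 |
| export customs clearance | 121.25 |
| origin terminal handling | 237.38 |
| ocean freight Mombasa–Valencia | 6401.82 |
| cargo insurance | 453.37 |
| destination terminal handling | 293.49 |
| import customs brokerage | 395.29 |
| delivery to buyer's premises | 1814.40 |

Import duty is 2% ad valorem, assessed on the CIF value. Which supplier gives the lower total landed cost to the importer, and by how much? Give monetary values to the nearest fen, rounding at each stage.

Supplier B is cheaper by CNY 28711.93

Supplier A (CIF):
The CIF price already equals the CIF value: 308139.28
Import duty = 308139.28 × 2% = 6162.79
Buyer bears (A): 293.49 + 395.29 + 1814.40 = 2503.18
Landed cost (A) = invoice 308139.28 + 2503.18 + duty 6162.79 = 316805.25
Supplier B (CFR):
CIF value = CFR price + insurance = 279536.96 + 453.37 = 279990.33
Import duty = 279990.33 × 2% = 5599.81
Buyer bears (B): 453.37 + 293.49 + 395.29 + 1814.40 = 2956.55
Landed cost (B) = invoice 279536.96 + 2956.55 + duty 5599.81 = 288093.32
Difference = |316805.25 − 288093.32| = 28711.93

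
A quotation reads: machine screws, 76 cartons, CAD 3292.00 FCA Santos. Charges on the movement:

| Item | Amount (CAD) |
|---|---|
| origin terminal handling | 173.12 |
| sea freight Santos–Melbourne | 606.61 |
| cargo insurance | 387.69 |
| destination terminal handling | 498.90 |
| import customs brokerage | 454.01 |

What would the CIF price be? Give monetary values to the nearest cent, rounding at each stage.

Not relevant to the conversion: destination terminal, brokerage — on the buyer under both terms; not part of either seller's price.
From FCA to CIF, the seller additionally bears: origin terminal, freight, insurance.
CIF price = 3292.00 + 173.12 + 606.61 + 387.69 = 4459.42

CIF price: CAD 4459.42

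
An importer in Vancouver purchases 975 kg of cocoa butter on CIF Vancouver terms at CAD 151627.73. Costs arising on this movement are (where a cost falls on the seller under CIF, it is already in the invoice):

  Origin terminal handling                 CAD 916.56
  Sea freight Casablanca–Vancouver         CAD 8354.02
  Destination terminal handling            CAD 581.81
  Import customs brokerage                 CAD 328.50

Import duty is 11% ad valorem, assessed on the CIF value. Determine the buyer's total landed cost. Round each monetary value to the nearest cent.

CIF: the seller pays costs through ocean freight and marine insurance to the destination port.
Already in the invoice (seller's account under CIF): origin terminal, freight — exclude.
The CIF price already equals the CIF value: 151627.73
Import duty = 151627.73 × 11% = 16679.05
Buyer bears: destination terminal 581.81 + brokerage 328.50 + duty 16679.05 = 17589.36
Landed cost = invoice 151627.73 + 17589.36 = 169217.09

Total landed cost: CAD 169217.09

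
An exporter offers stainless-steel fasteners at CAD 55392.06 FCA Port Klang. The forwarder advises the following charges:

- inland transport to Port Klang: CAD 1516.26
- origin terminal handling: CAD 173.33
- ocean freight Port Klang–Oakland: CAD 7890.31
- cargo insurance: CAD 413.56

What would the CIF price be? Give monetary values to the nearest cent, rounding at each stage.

Not relevant to the conversion: inland to port — on the seller under both FCA and CIF; already in the FCA price and stays in the CIF price.
From FCA to CIF, the seller additionally bears: origin terminal, freight, insurance.
CIF price = 55392.06 + 173.33 + 7890.31 + 413.56 = 63869.26

CIF price: CAD 63869.26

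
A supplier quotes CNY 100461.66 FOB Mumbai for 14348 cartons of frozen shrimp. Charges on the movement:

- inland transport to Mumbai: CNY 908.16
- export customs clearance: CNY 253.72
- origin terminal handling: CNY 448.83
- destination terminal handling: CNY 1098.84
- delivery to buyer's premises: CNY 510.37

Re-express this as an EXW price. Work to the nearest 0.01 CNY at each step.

EXW price: CNY 98850.95

Not relevant to the conversion: destination terminal, delivery — on the buyer under both terms; not part of either seller's price.
From FOB to EXW, the seller no longer bears: inland to port, export clearance, origin terminal.
EXW price = 100461.66 − 908.16 − 253.72 − 448.83 = 98850.95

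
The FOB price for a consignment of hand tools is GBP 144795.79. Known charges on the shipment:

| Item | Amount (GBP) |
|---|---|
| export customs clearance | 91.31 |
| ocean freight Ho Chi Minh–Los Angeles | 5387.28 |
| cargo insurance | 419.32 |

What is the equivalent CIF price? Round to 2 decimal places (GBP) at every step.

Not relevant to the conversion: export clearance — on the seller under both FOB and CIF; already in the FOB price and stays in the CIF price.
From FOB to CIF, the seller additionally bears: freight, insurance.
CIF price = 144795.79 + 5387.28 + 419.32 = 150602.39

CIF price: GBP 150602.39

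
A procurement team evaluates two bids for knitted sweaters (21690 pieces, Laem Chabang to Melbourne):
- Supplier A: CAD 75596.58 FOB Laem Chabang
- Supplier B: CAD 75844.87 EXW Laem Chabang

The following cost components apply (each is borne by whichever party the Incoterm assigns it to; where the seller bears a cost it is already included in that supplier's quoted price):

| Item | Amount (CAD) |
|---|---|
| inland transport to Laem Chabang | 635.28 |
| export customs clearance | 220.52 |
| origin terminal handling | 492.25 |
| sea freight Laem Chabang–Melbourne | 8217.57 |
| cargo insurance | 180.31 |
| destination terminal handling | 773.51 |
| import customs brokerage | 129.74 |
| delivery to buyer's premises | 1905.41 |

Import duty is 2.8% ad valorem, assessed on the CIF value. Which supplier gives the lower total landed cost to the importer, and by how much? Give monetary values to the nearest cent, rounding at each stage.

Supplier A is cheaper by CAD 1641.04

Supplier A (FOB):
CIF value = FOB price + freight + insurance = 75596.58 + 8217.57 + 180.31 = 83994.46
Import duty = 83994.46 × 2.8% = 2351.84
Buyer bears (A): 8217.57 + 180.31 + 773.51 + 129.74 + 1905.41 = 11206.54
Landed cost (A) = invoice 75596.58 + 11206.54 + duty 2351.84 = 89154.96
Supplier B (EXW):
CIF value = EXW price + inland to port + export clearance + origin terminal + freight + insurance = 75844.87 + 635.28 + 220.52 + 492.25 + 8217.57 + 180.31 = 85590.80
Import duty = 85590.80 × 2.8% = 2396.54
Buyer bears (B): 635.28 + 220.52 + 492.25 + 8217.57 + 180.31 + 773.51 + 129.74 + 1905.41 = 12554.59
Landed cost (B) = invoice 75844.87 + 12554.59 + duty 2396.54 = 90796.00
Difference = |89154.96 − 90796.00| = 1641.04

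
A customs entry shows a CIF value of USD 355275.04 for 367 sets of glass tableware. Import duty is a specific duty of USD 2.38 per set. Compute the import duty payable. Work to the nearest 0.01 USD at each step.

Import duty = 367 × 2.38 = 873.46

Import duty: USD 873.46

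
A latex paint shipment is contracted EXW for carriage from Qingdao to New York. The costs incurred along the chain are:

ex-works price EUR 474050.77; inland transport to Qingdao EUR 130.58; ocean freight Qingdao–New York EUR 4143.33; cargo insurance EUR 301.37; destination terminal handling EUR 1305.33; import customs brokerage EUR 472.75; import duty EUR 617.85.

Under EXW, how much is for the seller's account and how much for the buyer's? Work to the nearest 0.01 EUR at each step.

EXW: the seller makes goods available at their premises; the buyer bears all onward costs.
Seller's account: goods 474050.77 = 474050.77
Buyer's account: inland to port 130.58 + freight 4143.33 + insurance 301.37 + destination terminal 1305.33 + brokerage 472.75 + duty 617.85 = 6971.21

Seller: EUR 474050.77; buyer: EUR 6971.21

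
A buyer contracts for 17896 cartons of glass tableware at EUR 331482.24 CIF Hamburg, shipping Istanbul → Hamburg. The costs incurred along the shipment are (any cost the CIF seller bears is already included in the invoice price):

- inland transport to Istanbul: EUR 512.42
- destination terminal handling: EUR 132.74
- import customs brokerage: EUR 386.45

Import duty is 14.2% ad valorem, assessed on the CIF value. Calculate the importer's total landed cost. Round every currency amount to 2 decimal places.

Total landed cost: EUR 379071.91

CIF: the seller pays costs through ocean freight and marine insurance to the destination port.
Already in the invoice (seller's account under CIF): inland to port — exclude.
The CIF price already equals the CIF value: 331482.24
Import duty = 331482.24 × 14.2% = 47070.48
Buyer bears: destination terminal 132.74 + brokerage 386.45 + duty 47070.48 = 47589.67
Landed cost = invoice 331482.24 + 47589.67 = 379071.91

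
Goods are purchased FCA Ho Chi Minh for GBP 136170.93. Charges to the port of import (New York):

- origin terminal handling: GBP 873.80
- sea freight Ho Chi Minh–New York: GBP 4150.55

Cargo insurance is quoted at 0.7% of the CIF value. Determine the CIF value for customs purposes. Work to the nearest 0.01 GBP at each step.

CIF value: GBP 142190.61

Let C be the CIF value. C = FCA price + pre-shipment costs + freight + 0.7% × C
C − 0.7% × C = 136170.93 + 873.80 + 4150.55
0.993 × C = 141195.28
C = 141195.28 / 0.993 = 142190.61
Insurance premium = 0.7% × 142190.61 = 995.33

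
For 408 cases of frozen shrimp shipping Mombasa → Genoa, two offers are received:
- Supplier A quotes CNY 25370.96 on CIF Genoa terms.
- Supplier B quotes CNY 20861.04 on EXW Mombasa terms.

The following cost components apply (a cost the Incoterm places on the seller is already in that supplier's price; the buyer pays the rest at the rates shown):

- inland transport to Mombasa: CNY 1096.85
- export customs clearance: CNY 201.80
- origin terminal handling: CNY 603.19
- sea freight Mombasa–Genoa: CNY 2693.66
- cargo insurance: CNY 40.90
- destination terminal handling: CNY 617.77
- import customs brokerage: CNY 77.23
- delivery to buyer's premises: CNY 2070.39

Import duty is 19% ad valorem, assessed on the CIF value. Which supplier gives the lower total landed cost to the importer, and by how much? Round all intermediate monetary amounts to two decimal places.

Supplier A is cheaper by CNY 150.51

Supplier A (CIF):
The CIF price already equals the CIF value: 25370.96
Import duty = 25370.96 × 19% = 4820.48
Buyer bears (A): 617.77 + 77.23 + 2070.39 = 2765.39
Landed cost (A) = invoice 25370.96 + 2765.39 + duty 4820.48 = 32956.83
Supplier B (EXW):
CIF value = EXW price + inland to port + export clearance + origin terminal + freight + insurance = 20861.04 + 1096.85 + 201.80 + 603.19 + 2693.66 + 40.90 = 25497.44
Import duty = 25497.44 × 19% = 4844.51
Buyer bears (B): 1096.85 + 201.80 + 603.19 + 2693.66 + 40.90 + 617.77 + 77.23 + 2070.39 = 7401.79
Landed cost (B) = invoice 20861.04 + 7401.79 + duty 4844.51 = 33107.34
Difference = |32956.83 − 33107.34| = 150.51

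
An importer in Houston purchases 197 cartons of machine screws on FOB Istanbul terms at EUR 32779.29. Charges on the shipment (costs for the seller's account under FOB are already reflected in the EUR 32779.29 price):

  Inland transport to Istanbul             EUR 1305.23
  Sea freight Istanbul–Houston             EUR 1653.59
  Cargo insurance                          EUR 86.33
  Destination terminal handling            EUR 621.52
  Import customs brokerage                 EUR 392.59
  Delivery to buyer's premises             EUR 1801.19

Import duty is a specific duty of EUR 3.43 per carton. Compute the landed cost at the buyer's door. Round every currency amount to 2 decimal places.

FOB: the seller bears costs until goods are on board at the origin port; the buyer bears freight, insurance and all costs thereafter.
Already in the invoice (seller's account under FOB): inland to port — exclude.
CIF value = FOB price + freight + insurance = 32779.29 + 1653.59 + 86.33 = 34519.21
Import duty = 197 × 3.43 = 675.71
Buyer bears: freight 1653.59 + insurance 86.33 + destination terminal 621.52 + brokerage 392.59 + delivery 1801.19 + duty 675.71 = 5230.93
Landed cost = invoice 32779.29 + 5230.93 = 38010.22

Total landed cost: EUR 38010.22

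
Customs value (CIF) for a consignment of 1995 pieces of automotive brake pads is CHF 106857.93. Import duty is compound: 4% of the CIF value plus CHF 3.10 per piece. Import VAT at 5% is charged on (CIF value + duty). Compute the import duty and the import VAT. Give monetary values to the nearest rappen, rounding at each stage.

Import duty: CHF 10458.82; import VAT: CHF 5865.84

Ad valorem component: 106857.93 × 4% = 4274.32
Specific component: 1995 × 3.10 = 6184.50
Import duty = 4274.32 + 6184.50 = 10458.82
VAT base = CIF + duty = 106857.93 + 10458.82 = 117316.75
Import VAT = 117316.75 × 5% = 5865.84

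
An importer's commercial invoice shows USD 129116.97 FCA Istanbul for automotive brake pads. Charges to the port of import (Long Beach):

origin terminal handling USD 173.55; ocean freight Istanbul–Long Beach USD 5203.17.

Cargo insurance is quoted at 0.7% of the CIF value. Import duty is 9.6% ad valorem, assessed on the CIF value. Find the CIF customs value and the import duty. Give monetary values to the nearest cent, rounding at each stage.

CIF value: USD 135441.78; import duty: USD 13002.41

Let C be the CIF value. C = FCA price + pre-shipment costs + freight + 0.7% × C
C − 0.7% × C = 129116.97 + 173.55 + 5203.17
0.993 × C = 134493.69
C = 134493.69 / 0.993 = 135441.78
Insurance premium = 0.7% × 135441.78 = 948.09
Import duty = 135441.78 × 9.6% = 13002.41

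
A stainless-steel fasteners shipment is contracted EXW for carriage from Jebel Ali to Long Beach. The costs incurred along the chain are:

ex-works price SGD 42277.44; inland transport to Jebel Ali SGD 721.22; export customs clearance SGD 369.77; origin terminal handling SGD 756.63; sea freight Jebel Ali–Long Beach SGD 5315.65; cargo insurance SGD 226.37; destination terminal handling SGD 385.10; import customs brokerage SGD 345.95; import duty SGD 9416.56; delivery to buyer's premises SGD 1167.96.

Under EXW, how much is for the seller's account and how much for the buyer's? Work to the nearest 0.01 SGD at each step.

Seller: SGD 42277.44; buyer: SGD 18705.21

EXW: the seller makes goods available at their premises; the buyer bears all onward costs.
Seller's account: goods 42277.44 = 42277.44
Buyer's account: inland to port 721.22 + export clearance 369.77 + origin terminal 756.63 + freight 5315.65 + insurance 226.37 + destination terminal 385.10 + brokerage 345.95 + duty 9416.56 + delivery 1167.96 = 18705.21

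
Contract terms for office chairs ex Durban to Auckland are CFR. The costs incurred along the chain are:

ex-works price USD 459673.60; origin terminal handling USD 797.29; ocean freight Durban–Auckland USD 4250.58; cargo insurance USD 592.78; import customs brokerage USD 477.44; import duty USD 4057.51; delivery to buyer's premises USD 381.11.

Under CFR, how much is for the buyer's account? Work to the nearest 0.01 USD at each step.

Buyer's account: USD 5508.84

CFR: the seller pays costs through ocean freight to the destination port, but not insurance.
Seller's account: goods 459673.60 + origin terminal 797.29 + freight 4250.58 = 464721.47
Buyer's account: insurance 592.78 + brokerage 477.44 + duty 4057.51 + delivery 381.11 = 5508.84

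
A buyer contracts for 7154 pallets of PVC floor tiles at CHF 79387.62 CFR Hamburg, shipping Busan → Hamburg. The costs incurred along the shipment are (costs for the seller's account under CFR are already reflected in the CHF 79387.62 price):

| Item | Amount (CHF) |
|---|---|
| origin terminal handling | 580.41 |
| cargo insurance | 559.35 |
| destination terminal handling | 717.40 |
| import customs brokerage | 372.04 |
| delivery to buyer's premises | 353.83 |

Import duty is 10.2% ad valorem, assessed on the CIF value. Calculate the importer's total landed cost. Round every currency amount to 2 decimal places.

CFR: the seller pays costs through ocean freight to the destination port, but not insurance.
Already in the invoice (seller's account under CFR): origin terminal — exclude.
CIF value = CFR price + insurance = 79387.62 + 559.35 = 79946.97
Import duty = 79946.97 × 10.2% = 8154.59
Buyer bears: insurance 559.35 + destination terminal 717.40 + brokerage 372.04 + delivery 353.83 + duty 8154.59 = 10157.21
Landed cost = invoice 79387.62 + 10157.21 = 89544.83

Total landed cost: CHF 89544.83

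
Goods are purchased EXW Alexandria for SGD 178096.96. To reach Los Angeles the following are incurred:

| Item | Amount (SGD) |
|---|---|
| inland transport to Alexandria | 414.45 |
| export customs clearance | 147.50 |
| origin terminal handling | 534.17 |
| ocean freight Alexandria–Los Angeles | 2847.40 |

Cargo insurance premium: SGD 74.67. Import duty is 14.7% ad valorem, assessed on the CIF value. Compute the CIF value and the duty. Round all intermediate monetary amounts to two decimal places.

CIF = EXW price + pre-shipment costs + freight + insurance
CIF = 178096.96 + 414.45 + 147.50 + 534.17 + 2847.40 + 74.67 = 182115.15
Import duty = 182115.15 × 14.7% = 26770.93

CIF value: SGD 182115.15; import duty: SGD 26770.93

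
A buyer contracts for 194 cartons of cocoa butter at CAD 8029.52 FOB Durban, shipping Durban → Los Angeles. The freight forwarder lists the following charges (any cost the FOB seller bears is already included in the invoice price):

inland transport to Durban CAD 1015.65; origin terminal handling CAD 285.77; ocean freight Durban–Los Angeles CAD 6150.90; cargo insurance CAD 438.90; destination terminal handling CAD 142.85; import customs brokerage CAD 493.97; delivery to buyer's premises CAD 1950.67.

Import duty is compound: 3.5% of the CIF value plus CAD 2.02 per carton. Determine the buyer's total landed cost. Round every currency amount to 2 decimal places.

FOB: the seller bears costs until goods are on board at the origin port; the buyer bears freight, insurance and all costs thereafter.
Already in the invoice (seller's account under FOB): inland to port, origin terminal — exclude.
CIF value = FOB price + freight + insurance = 8029.52 + 6150.90 + 438.90 = 14619.32
Ad valorem component: 14619.32 × 3.5% = 511.68
Specific component: 194 × 2.02 = 391.88
Import duty = 511.68 + 391.88 = 903.56
Buyer bears: freight 6150.90 + insurance 438.90 + destination terminal 142.85 + brokerage 493.97 + delivery 1950.67 + duty 903.56 = 10080.85
Landed cost = invoice 8029.52 + 10080.85 = 18110.37

Total landed cost: CAD 18110.37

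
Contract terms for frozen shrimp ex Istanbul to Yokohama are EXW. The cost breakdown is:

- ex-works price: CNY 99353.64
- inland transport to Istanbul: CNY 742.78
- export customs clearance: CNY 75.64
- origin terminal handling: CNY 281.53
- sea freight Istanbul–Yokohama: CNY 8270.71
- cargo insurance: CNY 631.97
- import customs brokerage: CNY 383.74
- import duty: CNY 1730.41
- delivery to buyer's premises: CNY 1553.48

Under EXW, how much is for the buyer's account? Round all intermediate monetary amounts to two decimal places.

Buyer's account: CNY 13670.26

EXW: the seller makes goods available at their premises; the buyer bears all onward costs.
Seller's account: goods 99353.64 = 99353.64
Buyer's account: inland to port 742.78 + export clearance 75.64 + origin terminal 281.53 + freight 8270.71 + insurance 631.97 + brokerage 383.74 + duty 1730.41 + delivery 1553.48 = 13670.26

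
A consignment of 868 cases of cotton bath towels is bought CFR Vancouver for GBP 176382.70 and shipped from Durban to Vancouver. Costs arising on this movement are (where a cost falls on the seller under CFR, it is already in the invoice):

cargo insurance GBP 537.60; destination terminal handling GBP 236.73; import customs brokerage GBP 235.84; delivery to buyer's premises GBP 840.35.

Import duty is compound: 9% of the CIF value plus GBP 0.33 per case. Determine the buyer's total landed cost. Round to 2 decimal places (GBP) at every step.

CFR: the seller pays costs through ocean freight to the destination port, but not insurance.
CIF value = CFR price + insurance = 176382.70 + 537.60 = 176920.30
Ad valorem component: 176920.30 × 9% = 15922.83
Specific component: 868 × 0.33 = 286.44
Import duty = 15922.83 + 286.44 = 16209.27
Buyer bears: insurance 537.60 + destination terminal 236.73 + brokerage 235.84 + delivery 840.35 + duty 16209.27 = 18059.79
Landed cost = invoice 176382.70 + 18059.79 = 194442.49

Total landed cost: GBP 194442.49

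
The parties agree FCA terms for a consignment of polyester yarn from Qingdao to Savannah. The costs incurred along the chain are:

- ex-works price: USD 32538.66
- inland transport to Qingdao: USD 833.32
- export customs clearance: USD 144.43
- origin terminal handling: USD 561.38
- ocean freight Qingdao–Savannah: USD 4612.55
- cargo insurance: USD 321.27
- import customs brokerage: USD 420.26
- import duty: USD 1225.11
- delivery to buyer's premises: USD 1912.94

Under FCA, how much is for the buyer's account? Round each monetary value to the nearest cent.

Buyer's account: USD 9053.51

FCA: the seller delivers export-cleared goods to the carrier; the buyer bears costs from that point.
Seller's account: goods 32538.66 + inland to port 833.32 + export clearance 144.43 = 33516.41
Buyer's account: origin terminal 561.38 + freight 4612.55 + insurance 321.27 + brokerage 420.26 + duty 1225.11 + delivery 1912.94 = 9053.51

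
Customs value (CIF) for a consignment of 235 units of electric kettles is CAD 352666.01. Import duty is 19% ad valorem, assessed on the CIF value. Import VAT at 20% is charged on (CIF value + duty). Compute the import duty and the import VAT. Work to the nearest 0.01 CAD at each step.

Import duty = 352666.01 × 19% = 67006.54
VAT base = CIF + duty = 352666.01 + 67006.54 = 419672.55
Import VAT = 419672.55 × 20% = 83934.51

Import duty: CAD 67006.54; import VAT: CAD 83934.51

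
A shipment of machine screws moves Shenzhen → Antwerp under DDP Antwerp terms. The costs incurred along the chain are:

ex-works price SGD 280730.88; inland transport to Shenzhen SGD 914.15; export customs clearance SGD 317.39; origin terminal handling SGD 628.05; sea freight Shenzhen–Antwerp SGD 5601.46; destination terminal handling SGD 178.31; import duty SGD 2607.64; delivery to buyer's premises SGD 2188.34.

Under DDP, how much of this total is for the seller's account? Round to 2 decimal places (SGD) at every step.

Seller's account: SGD 293166.22

DDP: the seller bears all costs including import duty.
Seller's account: goods 280730.88 + inland to port 914.15 + export clearance 317.39 + origin terminal 628.05 + freight 5601.46 + destination terminal 178.31 + duty 2607.64 + delivery 2188.34 = 293166.22
Buyer's account: 0.00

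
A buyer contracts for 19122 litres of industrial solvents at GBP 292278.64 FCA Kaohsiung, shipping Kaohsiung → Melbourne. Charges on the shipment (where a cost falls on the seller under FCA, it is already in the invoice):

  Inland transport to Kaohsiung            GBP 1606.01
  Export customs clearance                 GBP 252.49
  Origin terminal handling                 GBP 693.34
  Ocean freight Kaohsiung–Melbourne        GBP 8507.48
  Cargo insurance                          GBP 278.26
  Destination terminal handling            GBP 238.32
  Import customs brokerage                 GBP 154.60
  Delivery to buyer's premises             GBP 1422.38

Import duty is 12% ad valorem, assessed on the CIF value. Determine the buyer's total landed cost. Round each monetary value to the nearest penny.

Total landed cost: GBP 339783.95

FCA: the seller delivers export-cleared goods to the carrier; the buyer bears costs from that point.
Already in the invoice (seller's account under FCA): inland to port, export clearance — exclude.
CIF value = FCA price + origin terminal + freight + insurance = 292278.64 + 693.34 + 8507.48 + 278.26 = 301757.72
Import duty = 301757.72 × 12% = 36210.93
Buyer bears: origin terminal 693.34 + freight 8507.48 + insurance 278.26 + destination terminal 238.32 + brokerage 154.60 + delivery 1422.38 + duty 36210.93 = 47505.31
Landed cost = invoice 292278.64 + 47505.31 = 339783.95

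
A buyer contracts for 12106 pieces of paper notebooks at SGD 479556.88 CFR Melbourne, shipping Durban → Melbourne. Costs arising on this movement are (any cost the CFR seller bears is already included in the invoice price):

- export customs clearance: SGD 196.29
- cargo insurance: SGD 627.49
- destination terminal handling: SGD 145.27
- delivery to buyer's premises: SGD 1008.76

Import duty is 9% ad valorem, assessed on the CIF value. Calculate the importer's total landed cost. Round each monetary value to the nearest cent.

Total landed cost: SGD 524554.99

CFR: the seller pays costs through ocean freight to the destination port, but not insurance.
Already in the invoice (seller's account under CFR): export clearance — exclude.
CIF value = CFR price + insurance = 479556.88 + 627.49 = 480184.37
Import duty = 480184.37 × 9% = 43216.59
Buyer bears: insurance 627.49 + destination terminal 145.27 + delivery 1008.76 + duty 43216.59 = 44998.11
Landed cost = invoice 479556.88 + 44998.11 = 524554.99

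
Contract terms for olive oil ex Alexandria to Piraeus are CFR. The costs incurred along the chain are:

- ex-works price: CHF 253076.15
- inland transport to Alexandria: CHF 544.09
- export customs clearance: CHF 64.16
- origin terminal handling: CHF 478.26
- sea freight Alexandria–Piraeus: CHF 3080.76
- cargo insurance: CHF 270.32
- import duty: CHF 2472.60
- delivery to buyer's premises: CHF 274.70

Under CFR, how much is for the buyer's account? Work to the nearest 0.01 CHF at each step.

CFR: the seller pays costs through ocean freight to the destination port, but not insurance.
Seller's account: goods 253076.15 + inland to port 544.09 + export clearance 64.16 + origin terminal 478.26 + freight 3080.76 = 257243.42
Buyer's account: insurance 270.32 + duty 2472.60 + delivery 274.70 = 3017.62

Buyer's account: CHF 3017.62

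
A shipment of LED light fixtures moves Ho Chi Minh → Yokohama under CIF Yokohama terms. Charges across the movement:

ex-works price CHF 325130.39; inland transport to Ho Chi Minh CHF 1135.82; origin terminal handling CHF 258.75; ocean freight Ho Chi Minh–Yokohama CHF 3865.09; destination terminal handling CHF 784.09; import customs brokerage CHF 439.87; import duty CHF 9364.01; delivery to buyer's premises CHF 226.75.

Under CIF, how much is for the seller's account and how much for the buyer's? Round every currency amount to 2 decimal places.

CIF: the seller pays costs through ocean freight and marine insurance to the destination port.
Seller's account: goods 325130.39 + inland to port 1135.82 + origin terminal 258.75 + freight 3865.09 = 330390.05
Buyer's account: destination terminal 784.09 + brokerage 439.87 + duty 9364.01 + delivery 226.75 = 10814.72

Seller: CHF 330390.05; buyer: CHF 10814.72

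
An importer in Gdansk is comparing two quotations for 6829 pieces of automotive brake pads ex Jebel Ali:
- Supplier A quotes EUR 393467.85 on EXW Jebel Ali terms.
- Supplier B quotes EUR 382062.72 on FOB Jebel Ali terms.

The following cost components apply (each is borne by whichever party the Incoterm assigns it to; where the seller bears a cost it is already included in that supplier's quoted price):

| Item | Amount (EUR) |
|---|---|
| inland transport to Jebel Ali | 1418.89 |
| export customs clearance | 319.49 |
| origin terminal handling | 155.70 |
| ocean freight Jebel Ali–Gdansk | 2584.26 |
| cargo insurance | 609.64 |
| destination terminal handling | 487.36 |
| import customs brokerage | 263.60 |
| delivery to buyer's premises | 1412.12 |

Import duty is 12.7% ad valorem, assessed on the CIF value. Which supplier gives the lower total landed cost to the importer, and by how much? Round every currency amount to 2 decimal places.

Supplier B is cheaper by EUR 14988.21

Supplier A (EXW):
CIF value = EXW price + inland to port + export clearance + origin terminal + freight + insurance = 393467.85 + 1418.89 + 319.49 + 155.70 + 2584.26 + 609.64 = 398555.83
Import duty = 398555.83 × 12.7% = 50616.59
Buyer bears (A): 1418.89 + 319.49 + 155.70 + 2584.26 + 609.64 + 487.36 + 263.60 + 1412.12 = 7251.06
Landed cost (A) = invoice 393467.85 + 7251.06 + duty 50616.59 = 451335.50
Supplier B (FOB):
CIF value = FOB price + freight + insurance = 382062.72 + 2584.26 + 609.64 = 385256.62
Import duty = 385256.62 × 12.7% = 48927.59
Buyer bears (B): 2584.26 + 609.64 + 487.36 + 263.60 + 1412.12 = 5356.98
Landed cost (B) = invoice 382062.72 + 5356.98 + duty 48927.59 = 436347.29
Difference = |451335.50 − 436347.29| = 14988.21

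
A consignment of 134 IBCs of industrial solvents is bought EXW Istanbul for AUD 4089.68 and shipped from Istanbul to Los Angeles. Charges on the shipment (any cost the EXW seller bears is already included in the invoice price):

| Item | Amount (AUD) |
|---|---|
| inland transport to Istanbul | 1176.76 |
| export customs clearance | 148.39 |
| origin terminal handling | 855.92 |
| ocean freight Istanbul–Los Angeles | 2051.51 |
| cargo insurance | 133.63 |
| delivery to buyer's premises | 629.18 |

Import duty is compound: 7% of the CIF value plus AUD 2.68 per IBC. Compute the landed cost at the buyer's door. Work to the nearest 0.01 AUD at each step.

EXW: the seller makes goods available at their premises; the buyer bears all onward costs.
CIF value = EXW price + inland to port + export clearance + origin terminal + freight + insurance = 4089.68 + 1176.76 + 148.39 + 855.92 + 2051.51 + 133.63 = 8455.89
Ad valorem component: 8455.89 × 7% = 591.91
Specific component: 134 × 2.68 = 359.12
Import duty = 591.91 + 359.12 = 951.03
Buyer bears: inland to port 1176.76 + export clearance 148.39 + origin terminal 855.92 + freight 2051.51 + insurance 133.63 + delivery 629.18 + duty 951.03 = 5946.42
Landed cost = invoice 4089.68 + 5946.42 = 10036.10

Total landed cost: AUD 10036.10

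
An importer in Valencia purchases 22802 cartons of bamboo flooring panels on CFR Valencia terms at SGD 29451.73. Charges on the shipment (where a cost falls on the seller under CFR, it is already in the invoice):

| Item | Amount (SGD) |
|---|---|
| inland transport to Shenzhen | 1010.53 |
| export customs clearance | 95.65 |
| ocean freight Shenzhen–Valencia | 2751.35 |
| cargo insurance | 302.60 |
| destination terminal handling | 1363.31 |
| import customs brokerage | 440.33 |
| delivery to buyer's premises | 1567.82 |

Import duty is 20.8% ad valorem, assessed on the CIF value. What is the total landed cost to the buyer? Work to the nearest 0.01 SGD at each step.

CFR: the seller pays costs through ocean freight to the destination port, but not insurance.
Already in the invoice (seller's account under CFR): inland to port, export clearance, freight — exclude.
CIF value = CFR price + insurance = 29451.73 + 302.60 = 29754.33
Import duty = 29754.33 × 20.8% = 6188.90
Buyer bears: insurance 302.60 + destination terminal 1363.31 + brokerage 440.33 + delivery 1567.82 + duty 6188.90 = 9862.96
Landed cost = invoice 29451.73 + 9862.96 = 39314.69

Total landed cost: SGD 39314.69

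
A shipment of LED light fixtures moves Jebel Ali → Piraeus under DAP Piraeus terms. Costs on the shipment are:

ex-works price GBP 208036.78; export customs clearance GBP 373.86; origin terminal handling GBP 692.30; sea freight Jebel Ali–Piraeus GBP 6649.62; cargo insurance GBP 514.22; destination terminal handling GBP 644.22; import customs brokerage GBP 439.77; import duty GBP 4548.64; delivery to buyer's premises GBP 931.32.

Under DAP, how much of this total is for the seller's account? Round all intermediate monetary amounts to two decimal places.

DAP: the seller bears all costs to the named destination except import duty and clearance.
Seller's account: goods 208036.78 + export clearance 373.86 + origin terminal 692.30 + freight 6649.62 + insurance 514.22 + destination terminal 644.22 + delivery 931.32 = 217842.32
Buyer's account: brokerage 439.77 + duty 4548.64 = 4988.41

Seller's account: GBP 217842.32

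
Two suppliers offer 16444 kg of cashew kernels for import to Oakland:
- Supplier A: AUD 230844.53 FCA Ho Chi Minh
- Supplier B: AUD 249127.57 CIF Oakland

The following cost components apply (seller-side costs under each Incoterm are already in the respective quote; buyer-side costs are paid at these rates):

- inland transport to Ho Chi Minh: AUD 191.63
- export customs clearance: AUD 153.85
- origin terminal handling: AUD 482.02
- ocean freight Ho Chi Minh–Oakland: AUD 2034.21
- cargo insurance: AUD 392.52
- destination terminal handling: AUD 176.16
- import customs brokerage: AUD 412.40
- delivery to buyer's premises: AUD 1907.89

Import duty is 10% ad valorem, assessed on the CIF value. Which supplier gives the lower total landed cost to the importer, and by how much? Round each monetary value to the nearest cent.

Supplier A is cheaper by AUD 16911.72

Supplier A (FCA):
CIF value = FCA price + origin terminal + freight + insurance = 230844.53 + 482.02 + 2034.21 + 392.52 = 233753.28
Import duty = 233753.28 × 10% = 23375.33
Buyer bears (A): 482.02 + 2034.21 + 392.52 + 176.16 + 412.40 + 1907.89 = 5405.20
Landed cost (A) = invoice 230844.53 + 5405.20 + duty 23375.33 = 259625.06
Supplier B (CIF):
The CIF price already equals the CIF value: 249127.57
Import duty = 249127.57 × 10% = 24912.76
Buyer bears (B): 176.16 + 412.40 + 1907.89 = 2496.45
Landed cost (B) = invoice 249127.57 + 2496.45 + duty 24912.76 = 276536.78
Difference = |259625.06 − 276536.78| = 16911.72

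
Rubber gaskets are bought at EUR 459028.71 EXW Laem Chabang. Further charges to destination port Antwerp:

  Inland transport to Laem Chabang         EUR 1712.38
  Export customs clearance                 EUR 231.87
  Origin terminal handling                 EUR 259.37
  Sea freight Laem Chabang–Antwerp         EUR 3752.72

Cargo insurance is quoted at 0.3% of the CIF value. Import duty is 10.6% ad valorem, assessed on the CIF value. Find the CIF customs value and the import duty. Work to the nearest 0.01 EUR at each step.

CIF value: EUR 466384.20; import duty: EUR 49436.73

Let C be the CIF value. C = EXW price + pre-shipment costs + freight + 0.3% × C
C − 0.3% × C = 459028.71 + 1712.38 + 231.87 + 259.37 + 3752.72
0.997 × C = 464985.05
C = 464985.05 / 0.997 = 466384.20
Insurance premium = 0.3% × 466384.20 = 1399.15
Import duty = 466384.20 × 10.6% = 49436.73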